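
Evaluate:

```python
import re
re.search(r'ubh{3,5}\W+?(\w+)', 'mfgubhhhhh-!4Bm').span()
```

(3, 15)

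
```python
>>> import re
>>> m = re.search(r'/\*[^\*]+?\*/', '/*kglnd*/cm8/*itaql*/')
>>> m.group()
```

'/*kglnd*/'

The match spans [0:9] → '/*kglnd*/'.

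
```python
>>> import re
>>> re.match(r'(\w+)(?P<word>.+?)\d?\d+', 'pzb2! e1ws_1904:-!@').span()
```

(0, 8)

`re.match` only tries the pattern at the start of the string.
The match spans [0:8] → 'pzb2! e1'.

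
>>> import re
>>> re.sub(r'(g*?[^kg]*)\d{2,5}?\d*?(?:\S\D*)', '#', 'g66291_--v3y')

'#3y'

Pattern: zero or more of the literal 'g' (lazy), then zero or more of any character except [kg] (captured); then 2 to 5 of a digit (lazy), then zero or more of a digit (lazy); then a non-whitespace character, then zero or more of a non-digit (non-capturing group).
Matches: at [0:10] → 'g66291_--v'.
`sub` substitutes '#' at each match site.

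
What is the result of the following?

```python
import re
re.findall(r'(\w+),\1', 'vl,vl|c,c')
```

['vl', 'c']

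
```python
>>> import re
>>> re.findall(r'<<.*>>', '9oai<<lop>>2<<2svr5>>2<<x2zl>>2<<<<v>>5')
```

['<<lop>>2<<2svr5>>2<<x2zl>>2<<<<v>>']

With no groups in the pattern, `findall` gives back each whole match — 1 here.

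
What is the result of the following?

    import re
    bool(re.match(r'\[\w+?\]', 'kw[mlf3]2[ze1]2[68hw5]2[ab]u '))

False

With `match`, the pattern is implicitly anchored at the beginning.
Here the pattern fails at index 0, so the call returns None, and `bool(None)` is False.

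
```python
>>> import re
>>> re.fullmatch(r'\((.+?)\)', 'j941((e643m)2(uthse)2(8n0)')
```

None

`re.fullmatch` is like wrapping the pattern in `^…$` (in single-line mode).
Here the pattern can't cover the whole string, so the call returns None.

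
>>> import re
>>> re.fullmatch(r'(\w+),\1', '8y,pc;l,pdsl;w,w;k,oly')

The backreference `\1` re-matches whatever the first group consumed, character for character.
`re.fullmatch` requires the pattern to consume the entire string.
Here the string isn't matched end-to-end, so the call returns None.

None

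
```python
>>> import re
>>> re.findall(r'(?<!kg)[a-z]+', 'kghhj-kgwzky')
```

The negative lookaround is zero-width — it rules out positions where the adjacent text would match, without consuming anything.
With no groups in the pattern, `findall` gives back each whole match — 2 here.

['kghhj', 'kgwzky']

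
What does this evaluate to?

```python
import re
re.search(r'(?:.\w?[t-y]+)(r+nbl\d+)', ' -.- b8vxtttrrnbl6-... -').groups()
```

The pattern matches any character, then optionally a word character, then one or more of a character in [t-y] (non-capturing group); then one or more of the literal 'r', then the literal 'nbl', then one or more of a digit (captured).
`re.search` scans for the first position where the pattern succeeds.
The match spans [5:18] → 'b8vxtttrrnbl6'.
Captured: group 1 = 'rrnbl6'.

('rrnbl6',)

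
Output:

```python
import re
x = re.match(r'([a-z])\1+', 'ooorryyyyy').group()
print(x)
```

After group 1 captures some text, `\1` only succeeds where that same text appears again.
`re.match` won't scan ahead — the pattern has to work from the very first character.
The match spans [0:3] → 'ooo'.
Captured: group 1 = 'o'.

ooo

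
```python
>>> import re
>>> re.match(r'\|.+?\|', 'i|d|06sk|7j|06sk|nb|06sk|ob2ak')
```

None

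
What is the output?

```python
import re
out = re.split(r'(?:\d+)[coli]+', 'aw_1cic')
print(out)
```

['aw_', '']

The pattern matches one or more of a digit (non-capturing group); then one or more of one of [coli].
Matches to split on: at [3:7] → '1cic'.
The string is cut at each match, leaving 2 pieces.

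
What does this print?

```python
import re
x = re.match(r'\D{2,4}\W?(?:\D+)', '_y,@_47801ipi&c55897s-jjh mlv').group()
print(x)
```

_y,@_

`re.match` only tries the pattern at the start of the string.
The match spans [0:5] → '_y,@_'.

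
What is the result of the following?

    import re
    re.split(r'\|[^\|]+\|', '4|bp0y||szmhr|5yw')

['4', '', '5yw']

Matches to split on: at [1:7] → '|bp0y|'; at [7:14] → '|szmhr|'.
The string is cut at each match, leaving 3 pieces.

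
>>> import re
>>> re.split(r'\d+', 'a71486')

['a', '']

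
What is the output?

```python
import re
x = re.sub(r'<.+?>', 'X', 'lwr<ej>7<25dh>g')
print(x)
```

lwrX7Xg

A `+?`/`*?`/`{m,n}?` starts at its minimum and grows only as far as needed for what follows to match.
`sub` substitutes 'X' at each match site.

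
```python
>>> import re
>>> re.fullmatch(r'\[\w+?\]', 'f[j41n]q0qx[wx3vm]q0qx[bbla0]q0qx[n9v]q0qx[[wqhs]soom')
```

For `fullmatch`, every character of the input must be accounted for by the pattern.
Here the string isn't matched end-to-end, so the call returns None.

None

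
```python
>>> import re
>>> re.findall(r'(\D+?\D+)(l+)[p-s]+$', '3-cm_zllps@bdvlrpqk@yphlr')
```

[('-cm_zllps@bdvlrpqk@yph', 'l')]

The pattern matches one or more of a non-digit (lazy), then one or more of a non-digit (captured); then one or more of a literal 'l' (captured); then one or more of a character in [p-s]; then anchored at the end.
With 2 capturing groups, `findall` returns a 2-tuple per match.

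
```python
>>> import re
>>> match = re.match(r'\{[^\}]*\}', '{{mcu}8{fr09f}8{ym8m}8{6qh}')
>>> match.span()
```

(0, 6)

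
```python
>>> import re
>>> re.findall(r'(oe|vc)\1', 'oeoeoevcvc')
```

['oe', 'vc']

After group 1 captures some text, `\1` only succeeds where that same text appears again.
Because there's exactly one group, `findall` drops the full match and keeps group 1 from each hit.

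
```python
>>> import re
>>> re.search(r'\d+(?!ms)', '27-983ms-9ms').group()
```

Because the assertion is negative and zero-width, positions next to the forbidden text are skipped.
The match spans [0:2] → '27'.

'27'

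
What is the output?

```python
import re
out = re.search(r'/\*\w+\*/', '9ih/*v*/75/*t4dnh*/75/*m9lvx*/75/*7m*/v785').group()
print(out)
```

/*v*/

The match spans [3:8] → '/*v*/'.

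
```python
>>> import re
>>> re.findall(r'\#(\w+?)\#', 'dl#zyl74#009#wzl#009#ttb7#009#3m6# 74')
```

['zyl74', 'wzl', 'ttb7', '3m6']

Scanning left to right: at [2:9] match '#zyl74#', group 1 = 'zyl74'; at [12:17] match '#wzl#', group 1 = 'wzl'; at [20:26] match '#ttb7#', group 1 = 'ttb7'; at [29:34] match '#3m6#', group 1 = '3m6'.
Because there's exactly one group, `findall` drops the full match and keeps group 1 from each hit.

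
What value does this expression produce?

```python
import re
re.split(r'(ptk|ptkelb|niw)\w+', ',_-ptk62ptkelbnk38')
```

Matches to split on: at [3:18] → 'ptk62ptkelbnk38'.
The group in the pattern means `split` returns the separators' captures alongside the pieces.

[',_-', 'ptk', '']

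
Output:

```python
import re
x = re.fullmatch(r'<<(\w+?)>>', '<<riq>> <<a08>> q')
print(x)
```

`re.fullmatch` is like wrapping the pattern in `^…$` (in single-line mode).
Here the string isn't matched end-to-end, so the call returns None.

None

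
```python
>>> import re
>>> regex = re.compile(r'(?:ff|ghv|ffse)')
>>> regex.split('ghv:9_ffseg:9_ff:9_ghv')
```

`|` is ordered: at each position the engine commits to the first alternative that works.
Matches to split on: at [0:3] → 'ghv'; at [6:8] → 'ff'; at [14:16] → 'ff'; at [19:22] → 'ghv'.
Splitting on the pattern gives 5 pieces.

['', ':9_', 'seg:9_', ':9_', '']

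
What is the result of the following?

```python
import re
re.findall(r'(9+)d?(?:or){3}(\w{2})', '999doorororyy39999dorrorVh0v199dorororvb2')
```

[('99', 'vb')]

Pattern: one or more of a literal '9' (captured); then optionally a literal 'd', then the literal 'or' repeated 3 times; then exactly 2 of a word character (captured).
Scanning left to right: at [29:40] match '99dorororvb', groups = ('99', 'vb').
`findall` packs the 2 group values into a tuple for every match.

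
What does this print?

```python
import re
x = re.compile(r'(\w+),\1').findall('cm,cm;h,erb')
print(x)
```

`\1` is not a pattern — it's the concrete string captured by group 1, re-applied verbatim.
Because there's exactly one group, `findall` drops the full match and keeps group 1 from the one hit.

['cm']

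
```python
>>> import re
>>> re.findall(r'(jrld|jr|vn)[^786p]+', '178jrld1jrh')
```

Alternation isn't longest-match — the leftmost alternative that fits at this position is chosen.
`findall` collects group 1 from the one match (1 total).

['jrld']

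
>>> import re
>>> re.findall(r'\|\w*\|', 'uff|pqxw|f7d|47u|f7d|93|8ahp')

['|pqxw|', '|47u|', '|93|']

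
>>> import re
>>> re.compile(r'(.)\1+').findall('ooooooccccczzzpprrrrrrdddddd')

The backreference `\1` re-matches whatever the first group consumed, character for character.
With a single group, `findall` returns only what that group captured — 6 items.

['o', 'c', 'z', 'p', 'r', 'd']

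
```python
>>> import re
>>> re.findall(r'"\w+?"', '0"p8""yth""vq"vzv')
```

['"p8"', '"yth"', '"vq"']

Walking the string: at [1:5] → '"p8"'; at [5:10] → '"yth"'; at [10:14] → '"vq"'.
No capturing groups, so `findall` returns the 3 full match strings.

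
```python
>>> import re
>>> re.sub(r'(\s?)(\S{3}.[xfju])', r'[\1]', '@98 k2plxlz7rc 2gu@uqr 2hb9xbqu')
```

'@98[ ]lz7rc[ ]qr[ ]bqu'

This matches optionally whitespace (captured); then exactly 3 of a non-whitespace character, then any character, then one of [xfju] (captured).
Matches: at [3:9] → ' k2plx'; at [14:20] → ' 2gu@u'; at [22:28] → ' 2hb9x'.
`\1` in the replacement pulls in group 1's text for each match.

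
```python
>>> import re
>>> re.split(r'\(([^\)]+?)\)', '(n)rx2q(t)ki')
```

['', 'n', 'rx2q', 't', 'ki']

Matches to split on: at [0:3] → '(n)'; at [7:10] → '(t)'.
With a capturing group present, the delimiter's captured portion is kept in the result list.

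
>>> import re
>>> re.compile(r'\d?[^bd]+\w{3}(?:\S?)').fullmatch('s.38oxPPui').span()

(0, 10)

`fullmatch` succeeds only if the pattern covers the string from start to end.
The match spans [0:10] → 's.38oxPPui'.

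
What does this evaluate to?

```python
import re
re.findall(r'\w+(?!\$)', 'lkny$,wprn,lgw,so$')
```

Because the assertion is negative and zero-width, positions next to the forbidden text are skipped.
With no groups in the pattern, `findall` gives back each whole match — 4 here.

['lkn', 'wprn', 'lgw', 's']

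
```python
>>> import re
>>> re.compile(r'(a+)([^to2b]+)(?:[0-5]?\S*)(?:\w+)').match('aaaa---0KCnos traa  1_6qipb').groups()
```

The match spans [0:13] → 'aaaa---0KCnos'.
Captured: group 1 = 'aaaa', group 2 = '---0KCn'.

('aaaa', '---0KCn')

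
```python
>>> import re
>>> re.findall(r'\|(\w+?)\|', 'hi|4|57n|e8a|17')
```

Scanning left to right: at [2:5] match '|4|', group 1 = '4'; at [8:13] match '|e8a|', group 1 = 'e8a'.
Because there's exactly one group, `findall` drops the full match and keeps group 1 from each hit.

['4', 'e8a']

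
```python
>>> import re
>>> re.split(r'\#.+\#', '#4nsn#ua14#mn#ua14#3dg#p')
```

['', 'p']

Matches to split on: at [0:23] → '#4nsn#ua14#mn#ua14#3dg#'.
The string is cut at each match, leaving 2 pieces.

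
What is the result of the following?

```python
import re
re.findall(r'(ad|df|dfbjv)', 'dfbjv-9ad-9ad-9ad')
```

Branches in `(...|...)` are attempted left-to-right; the first branch that allows the whole pattern to succeed is taken.
`findall` collects group 1 from each match (4 total).

['df', 'ad', 'ad', 'ad']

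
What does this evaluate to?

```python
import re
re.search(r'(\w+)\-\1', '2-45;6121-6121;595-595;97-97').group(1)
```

'6121'

A backreference is literal: `\1` must see the identical characters the first group matched.
Unlike `match`, `search` isn't anchored — it looks for the pattern anywhere in the string.
The match spans [5:14] → '6121-6121'.
Captured: group 1 = '6121'.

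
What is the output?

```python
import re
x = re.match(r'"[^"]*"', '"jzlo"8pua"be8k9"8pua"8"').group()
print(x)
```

`re.match` only tries the pattern at the start of the string.
The match spans [0:6] → '"jzlo"'.

"jzlo"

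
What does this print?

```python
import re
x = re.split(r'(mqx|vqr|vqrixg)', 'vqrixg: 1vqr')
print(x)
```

['', 'vqr', 'ixg: 1', 'vqr', '']

Alternation isn't longest-match — the leftmost alternative that fits at this position is chosen.
Matches to split on: at [0:3] → 'vqr'; at [9:12] → 'vqr'.
Because the pattern has a capturing group, `split` also inserts each captured text between the pieces.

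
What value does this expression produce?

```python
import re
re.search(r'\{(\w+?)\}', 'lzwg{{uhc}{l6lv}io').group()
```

'{uhc}'

The match spans [5:10] → '{uhc}'.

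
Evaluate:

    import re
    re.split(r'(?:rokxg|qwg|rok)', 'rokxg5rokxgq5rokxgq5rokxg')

['', '5', 'q5', 'q5', '']

`|` is ordered: at each position the engine commits to the first alternative that works.
Matches to split on: at [0:5] → 'rokxg'; at [6:11] → 'rokxg'; at [13:18] → 'rokxg'; at [20:25] → 'rokxg'.
`split` removes every match and returns the 5 fragments in between.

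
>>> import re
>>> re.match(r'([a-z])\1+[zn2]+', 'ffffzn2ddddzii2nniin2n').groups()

The match spans [0:7] → 'ffffzn2'.
Captured: group 1 = 'f'.

('f',)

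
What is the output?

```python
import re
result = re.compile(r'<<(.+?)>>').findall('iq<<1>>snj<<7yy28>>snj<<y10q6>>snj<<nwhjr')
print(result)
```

['1', '7yy28', 'y10q6']

The `?` after the quantifier makes it lazy — it takes as little as possible before letting the rest of the pattern try.
Walking the string: at [2:7] match '<<1>>', group 1 = '1'; at [10:19] match '<<7yy28>>', group 1 = '7yy28'; at [22:31] match '<<y10q6>>', group 1 = 'y10q6'.
With a single group, `findall` returns only what that group captured — 3 items.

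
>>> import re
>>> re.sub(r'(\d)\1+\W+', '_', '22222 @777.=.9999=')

The backreference `\1` re-matches whatever the first group consumed, character for character.
Matches: at [0:7] → '22222 @'; at [7:13] → '777.=.'; at [13:18] → '9999='.
`sub` substitutes '_' at each match site.

'___'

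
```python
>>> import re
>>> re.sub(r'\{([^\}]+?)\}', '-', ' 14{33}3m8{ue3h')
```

' 14-3m8{ue3h'

Matches: at [3:7] → '{33}'.
`sub` substitutes '-' at each match site.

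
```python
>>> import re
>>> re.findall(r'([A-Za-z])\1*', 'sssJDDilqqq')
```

['s', 'J', 'D', 'i', 'l', 'q']

The backreference `\1` re-matches whatever the first group consumed, character for character.
Scanning left to right: at [0:3] match 'sss', group 1 = 's'; at [3:4] match 'J', group 1 = 'J'; at [4:6] match 'DD', group 1 = 'D'; at [6:7] match 'i', group 1 = 'i'; at [7:8] match 'l', group 1 = 'l'; ….
`findall` collects group 1 from each match (6 total).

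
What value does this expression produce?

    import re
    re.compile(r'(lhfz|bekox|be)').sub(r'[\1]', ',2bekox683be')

The regex engine tests alternatives in the order written; an earlier branch that matches wins even if a later one would match more.
Matches: at [2:7] → 'bekox'; at [10:12] → 'be'.
`\1` in the replacement pulls in group 1's text for each match.

',2[bekox]683[be]'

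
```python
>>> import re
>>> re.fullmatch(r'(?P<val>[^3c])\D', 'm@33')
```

None

`fullmatch` succeeds only if the pattern covers the string from start to end.
Here there's no way to consume every character, so the call returns None.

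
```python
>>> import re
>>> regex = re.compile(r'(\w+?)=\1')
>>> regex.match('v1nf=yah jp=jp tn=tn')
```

None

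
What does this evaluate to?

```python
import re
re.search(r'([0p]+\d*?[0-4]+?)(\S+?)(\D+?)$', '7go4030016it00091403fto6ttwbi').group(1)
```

This matches one or more of one of [0p], then zero or more of a digit (lazy), then one or more of a character in [0-4] (lazy) (captured); then one or more of a non-whitespace character (lazy) (captured); then one or more of a non-digit (lazy) (captured); then anchored at the end.
With the lazy modifier that quantifier settles for the fewest repetitions that let the rest of the pattern succeed (the atoms after it are unaffected and can still be greedy).
`search` walks the string left to right and returns the first match it finds.
The match spans [4:29] → '030016it00091403fto6ttwbi'.
Captured: group 1 = '03', group 2 = '0016it00091403fto6', group 3 = 'ttwbi'.

'03'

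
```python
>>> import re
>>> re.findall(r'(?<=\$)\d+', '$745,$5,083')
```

['745', '5']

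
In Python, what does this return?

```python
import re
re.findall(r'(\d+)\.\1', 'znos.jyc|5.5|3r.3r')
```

['5']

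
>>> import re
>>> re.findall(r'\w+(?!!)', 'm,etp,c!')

Because the assertion is negative and zero-width, positions next to the forbidden text are skipped.
Scanning left to right: at [0:1] → 'm'; at [2:5] → 'etp'.
No capturing groups, so `findall` returns the 2 full match strings.

['m', 'etp']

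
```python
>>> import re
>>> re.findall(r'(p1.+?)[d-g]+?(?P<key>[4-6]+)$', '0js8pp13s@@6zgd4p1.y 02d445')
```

[('p13s@@6zgd4p1.y 02', '445')]

This matches the literal 'p1', then one or more of any character (lazy) (captured); then one or more of a character in [d-g] (lazy); then one or more of a character in [4-6] (captured as 'key'); then anchored at the end.
Walking the string: at [5:27] match 'p13s@@6zgd4p1.y 02d445', groups = ('p13s@@6zgd4p1.y 02', '445').
`findall` packs the 2 group values into a tuple for every match.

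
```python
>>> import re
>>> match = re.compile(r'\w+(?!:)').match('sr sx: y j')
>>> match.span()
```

(0, 2)

`re.match` won't scan ahead — the pattern has to work from the very first character.
The match spans [0:2] → 'sr'.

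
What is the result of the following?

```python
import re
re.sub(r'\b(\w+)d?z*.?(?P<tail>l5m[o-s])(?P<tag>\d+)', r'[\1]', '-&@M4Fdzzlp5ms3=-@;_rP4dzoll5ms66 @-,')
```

'-&@M4Fdzzlp5ms3=-@;[_rP4dzol] @-,'

The replacement refers to a captured group, so each match is rewritten using its own captured text.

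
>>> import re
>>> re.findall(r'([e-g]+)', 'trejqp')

['e']

The pattern matches one or more of a character in [e-g] (captured).
With a single group, `findall` returns only what that group captured — 1 item.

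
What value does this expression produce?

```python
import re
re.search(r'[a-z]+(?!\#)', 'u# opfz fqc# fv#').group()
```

The negative lookahead/lookbehind blocks any match where the forbidden context is present.
The match spans [3:7] → 'opfz'.

'opfz'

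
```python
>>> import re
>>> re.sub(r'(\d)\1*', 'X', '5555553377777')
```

'XXX'

`\1` has to match the exact text group 1 already captured.
Each match is replaced by 'X'.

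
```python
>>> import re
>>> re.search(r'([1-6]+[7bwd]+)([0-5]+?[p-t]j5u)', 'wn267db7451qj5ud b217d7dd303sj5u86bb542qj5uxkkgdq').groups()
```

Pattern: one or more of a character in [1-6], then one or more of one of [7bwd] (captured); then one or more of a character in [0-5] (lazy), then a character in [p-t], then the literal 'j5u' (captured).
`re.search` scans for the first position where the pattern succeeds.
The match spans [2:15] → '267db7451qj5u'.
Captured: group 1 = '267db7', group 2 = '451qj5u'.

('267db7', '451qj5u')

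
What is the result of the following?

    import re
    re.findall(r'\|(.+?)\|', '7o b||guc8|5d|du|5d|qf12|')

['|guc8', 'du', 'qf12']

A `+?`/`*?`/`{m,n}?` starts at its minimum and grows only as far as needed for what follows to match.
Walking the string: at [4:11] match '||guc8|', group 1 = '|guc8'; at [13:17] match '|du|', group 1 = 'du'; at [19:25] match '|qf12|', group 1 = 'qf12'.
One capturing group, so `findall` returns just the captured substring from each match — 3 in all.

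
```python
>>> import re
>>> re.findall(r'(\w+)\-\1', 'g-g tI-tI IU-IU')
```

['g', 'tI', 'IU']

After group 1 captures some text, `\1` only succeeds where that same text appears again.
Scanning left to right: at [0:3] match 'g-g', group 1 = 'g'; at [4:9] match 'tI-tI', group 1 = 'tI'; at [10:15] match 'IU-IU', group 1 = 'IU'.
With a single group, `findall` returns only what that group captured — 3 items.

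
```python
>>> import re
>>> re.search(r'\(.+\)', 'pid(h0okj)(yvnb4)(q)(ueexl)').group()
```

'(h0okj)(yvnb4)(q)(ueexl)'

The match spans [3:27] → '(h0okj)(yvnb4)(q)(ueexl)'.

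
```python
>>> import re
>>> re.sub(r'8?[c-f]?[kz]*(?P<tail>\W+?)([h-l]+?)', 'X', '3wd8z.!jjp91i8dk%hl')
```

'3wdXjp91iXl'

Each match is replaced by 'X'.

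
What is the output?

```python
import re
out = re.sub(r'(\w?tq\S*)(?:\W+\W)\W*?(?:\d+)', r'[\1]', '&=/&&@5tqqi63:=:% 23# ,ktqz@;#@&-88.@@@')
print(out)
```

Pattern: optionally a word character, then the literal 'tq', then zero or more of a non-whitespace character (captured); then one or more of a non-word character, then a non-word character (non-capturing group); then zero or more of a non-word character (lazy); then one or more of a digit (non-capturing group).
Matches: at [6:20] → '5tqqi63:=:% 23'; at [23:35] → 'ktqz@;#@&-88'.
Each match is replaced using the text its own group 1 captured.

&=/&&@[5tqqi63:=:]# ,[ktqz@;#@].@@@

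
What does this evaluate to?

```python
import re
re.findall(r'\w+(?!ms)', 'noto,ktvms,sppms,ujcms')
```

['noto', 'ktvms', 'sppms', 'ujcms']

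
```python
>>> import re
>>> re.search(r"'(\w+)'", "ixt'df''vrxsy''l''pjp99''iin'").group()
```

"'df'"

The match spans [3:7] → "'df'".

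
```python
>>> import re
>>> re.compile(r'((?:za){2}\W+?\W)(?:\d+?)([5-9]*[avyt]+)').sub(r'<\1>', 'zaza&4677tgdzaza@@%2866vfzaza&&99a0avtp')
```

The pattern matches the literal 'za' repeated 2 times, then one or more of a non-word character (lazy), then a non-word character (captured); then one or more of a digit (lazy) (non-capturing group); then zero or more of a character in [5-9], then one or more of one of [avyt] (captured).
Matches: at [12:24] → 'zaza@@%2866v'; at [25:34] → 'zaza&&99a'.
Each match is replaced using the text its own group 1 captured.

'zaza&4677tgd<zaza@@%>f<zaza&&>0avtp'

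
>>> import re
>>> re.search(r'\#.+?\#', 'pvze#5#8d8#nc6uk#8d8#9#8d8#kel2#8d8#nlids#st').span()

(4, 7)

`re.search` scans for the first position where the pattern succeeds.
The match spans [4:7] → '#5#'.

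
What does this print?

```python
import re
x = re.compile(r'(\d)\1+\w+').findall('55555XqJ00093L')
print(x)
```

After group 1 captures some text, `\1` only succeeds where that same text appears again.
Walking the string: at [0:14] match '55555XqJ00093L', group 1 = '5'.
Because there's exactly one group, `findall` drops the full match and keeps group 1 from the one hit.

['5']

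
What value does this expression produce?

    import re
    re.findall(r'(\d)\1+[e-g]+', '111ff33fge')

The backreference `\1` re-matches whatever the first group consumed, character for character.
`findall` collects group 1 from each match (2 total).

['1', '3']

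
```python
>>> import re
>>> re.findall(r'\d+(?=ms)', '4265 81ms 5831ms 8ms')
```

['81', '5831', '8']

The `(?=…)`/`(?<=…)` assertion just peeks at neighbouring text; it doesn't advance the match position.
Matches: at [5:7] → '81'; at [10:14] → '5831'; at [17:18] → '8'.
With no groups in the pattern, `findall` gives back each whole match — 3 here.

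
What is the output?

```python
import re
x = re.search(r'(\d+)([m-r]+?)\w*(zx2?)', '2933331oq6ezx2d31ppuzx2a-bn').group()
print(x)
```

The pattern matches one or more of a digit (captured); then one or more of a character in [m-r] (lazy) (captured); then zero or more of a word character; then the literal 'zx', then optionally the literal '2' (captured).
Unlike `match`, `search` isn't anchored — it looks for the pattern anywhere in the string.
The match spans [0:23] → '2933331oq6ezx2d31ppuzx2'.
Captured: group 1 = '2933331', group 2 = 'o', group 3 = 'zx2'.

2933331oq6ezx2d31ppuzx2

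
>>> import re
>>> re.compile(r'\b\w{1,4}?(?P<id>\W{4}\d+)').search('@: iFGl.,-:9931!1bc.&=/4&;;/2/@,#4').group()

The match spans [3:15] → 'iFGl.,-:9931'.

'iFGl.,-:9931'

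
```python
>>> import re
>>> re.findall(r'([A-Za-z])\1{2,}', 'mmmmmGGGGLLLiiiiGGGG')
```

The backreference `\1` re-matches whatever the first group consumed, character for character.
One capturing group, so `findall` returns just the captured substring from each match — 5 in all.

['m', 'G', 'L', 'i', 'G']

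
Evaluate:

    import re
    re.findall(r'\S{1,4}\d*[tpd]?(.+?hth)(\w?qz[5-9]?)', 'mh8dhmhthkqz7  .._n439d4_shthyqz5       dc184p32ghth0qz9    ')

[('hmhth', 'kqz7'), ('4_shth', 'yqz5'), ('32ghth', '0qz9')]

The pattern matches 1 to 4 of a non-whitespace character, then zero or more of a digit, then optionally one of [tpd]; then one or more of any character (lazy), then the literal 'hth' (captured); then optionally a word character, then the literal 'qz', then optionally a character in [5-9] (captured).
A `+?`/`*?`/`{m,n}?` starts at its minimum and grows only as far as needed for what follows to match.
Walking the string: at [0:13] match 'mh8dhmhthkqz7', groups = ('hmhth', 'kqz7'); at [15:33] match '.._n439d4_shthyqz5', groups = ('4_shth', 'yqz5'); at [40:56] match 'dc184p32ghth0qz9', groups = ('32ghth', '0qz9').
With 2 capturing groups, `findall` returns a 2-tuple per match.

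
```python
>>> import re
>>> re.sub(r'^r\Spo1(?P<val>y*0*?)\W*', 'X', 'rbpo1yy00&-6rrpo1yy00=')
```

'X00&-6rrpo1yy00='

The pattern matches anchored at the start of the string; then a literal 'r', then a non-whitespace character, then the literal 'po1'; then zero or more of a literal 'y', then zero or more of a literal '0' (lazy) (captured as 'val'); then zero or more of a non-word character.
A non-greedy quantifier consumes as few characters as it can — just enough that the remainder of the pattern still matches from where it stops; whatever follows it matches normally.
Matches: at [0:7] → 'rbpo1yy'.
Each match is replaced by 'X'.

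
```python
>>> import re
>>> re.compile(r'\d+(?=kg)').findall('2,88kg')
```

['88']

Because the assertion is zero-width, the text it checks is not consumed and won't appear in the result.
`findall` yields the raw match text (1 of them) because the pattern has no groups.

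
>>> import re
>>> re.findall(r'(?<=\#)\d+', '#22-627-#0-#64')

['22', '0', '64']

Lookahead/lookbehind check context without consuming it, so the matched span excludes the asserted characters.
With no groups in the pattern, `findall` gives back each whole match — 3 here.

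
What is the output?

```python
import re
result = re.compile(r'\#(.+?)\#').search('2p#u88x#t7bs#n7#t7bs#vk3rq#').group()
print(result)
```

Unlike `match`, `search` isn't anchored — it looks for the pattern anywhere in the string.
The match spans [2:8] → '#u88x#'.
Captured: group 1 = 'u88x'.

#u88x#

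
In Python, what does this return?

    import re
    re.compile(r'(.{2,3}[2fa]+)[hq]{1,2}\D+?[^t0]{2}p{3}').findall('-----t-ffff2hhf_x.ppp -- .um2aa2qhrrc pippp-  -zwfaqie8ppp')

['-t-ffff2', '.um2aa2', '-zwfa']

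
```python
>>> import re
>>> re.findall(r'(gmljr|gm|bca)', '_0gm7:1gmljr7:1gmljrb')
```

Branches in `(...|...)` are attempted left-to-right; the first branch that allows the whole pattern to succeed is taken.
`findall` collects group 1 from each match (3 total).

['gm', 'gmljr', 'gmljr']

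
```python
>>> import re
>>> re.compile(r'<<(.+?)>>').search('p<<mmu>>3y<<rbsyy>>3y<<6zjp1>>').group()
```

`search` walks the string left to right and returns the first match it finds.
The match spans [1:8] → '<<mmu>>'.
Captured: group 1 = 'mmu'.

'<<mmu>>'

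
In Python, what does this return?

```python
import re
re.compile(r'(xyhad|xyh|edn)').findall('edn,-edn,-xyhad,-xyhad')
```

['edn', 'edn', 'xyhad', 'xyhad']

The regex engine tests alternatives in the order written; an earlier branch that matches wins even if a later one would match more.
Scanning left to right: at [0:3] match 'edn', group 1 = 'edn'; at [5:8] match 'edn', group 1 = 'edn'; at [10:15] match 'xyhad', group 1 = 'xyhad'; at [17:22] match 'xyhad', group 1 = 'xyhad'.
With a single group, `findall` returns only what that group captured — 4 items.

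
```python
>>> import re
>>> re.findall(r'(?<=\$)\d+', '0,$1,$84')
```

['1', '84']

Lookahead/lookbehind check context without consuming it, so the matched span excludes the asserted characters.
Matches: at [3:4] → '1'; at [6:8] → '84'.
`findall` yields the raw match text (2 of them) because the pattern has no groups.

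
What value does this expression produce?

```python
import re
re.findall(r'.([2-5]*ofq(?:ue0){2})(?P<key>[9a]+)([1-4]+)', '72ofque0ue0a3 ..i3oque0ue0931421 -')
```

[('2ofque0ue0', 'a', '3')]

This matches any character; then zero or more of a character in [2-5], then the literal 'ofq', then the literal 'ue0' repeated 2 times (captured); then one or more of one of [9a] (captured as 'key'); then one or more of a character in [1-4] (captured).
`findall` packs the 3 group values into a tuple for every match.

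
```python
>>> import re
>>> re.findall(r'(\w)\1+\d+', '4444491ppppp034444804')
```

`\1` is not a pattern — it's the concrete string captured by group 1, re-applied verbatim.
Walking the string: at [0:7] match '4444491', group 1 = '4'; at [7:21] match 'ppppp034444804', group 1 = 'p'.
`findall` collects group 1 from each match (2 total).

['4', 'p']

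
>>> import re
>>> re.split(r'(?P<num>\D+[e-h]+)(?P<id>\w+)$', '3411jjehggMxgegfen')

['3411', 'jjehggMxgegfe', 'n', '']

The pattern matches one or more of a non-digit, then one or more of a character in [e-h] (captured as 'num'); then one or more of a word character (captured as 'id'); then anchored at the end.
Matches to split on: at [4:18] → 'jjehggMxgegfen'.
Because the pattern has a capturing group, `split` also inserts each captured text between the pieces.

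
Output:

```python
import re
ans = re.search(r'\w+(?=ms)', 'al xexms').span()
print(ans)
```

(3, 6)

Because the assertion is zero-width, the text it checks is not consumed and won't appear in the result.
Unlike `match`, `search` isn't anchored — it looks for the pattern anywhere in the string.
The match spans [3:6] → 'xex'.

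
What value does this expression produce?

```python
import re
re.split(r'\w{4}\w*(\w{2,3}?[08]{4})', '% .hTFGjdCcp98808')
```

['% .', 'p98808', '']

This matches exactly 4 of a word character, then zero or more of a word character; then 2 to 3 of a word character (lazy), then exactly 4 of one of [08] (captured).
Matches to split on: at [3:17] → 'hTFGjdCcp98808'.
The group in the pattern means `split` returns the separators' captures alongside the pieces.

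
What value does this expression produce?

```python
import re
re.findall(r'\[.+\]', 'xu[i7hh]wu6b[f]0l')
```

['[i7hh]wu6b[f]']

Since nothing is captured, `findall` lists the 1 matched substring directly.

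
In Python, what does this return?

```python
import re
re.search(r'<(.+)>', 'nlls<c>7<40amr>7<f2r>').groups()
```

('c>7<40amr>7<f2r',)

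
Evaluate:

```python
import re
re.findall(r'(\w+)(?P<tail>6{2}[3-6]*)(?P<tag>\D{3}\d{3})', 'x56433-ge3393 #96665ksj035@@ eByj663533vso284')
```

The pattern matches one or more of a word character (captured); then exactly 2 of the literal '6', then zero or more of a character in [3-6] (captured as 'tail'); then exactly 3 of a non-digit, then exactly 3 of a digit (captured as 'tag').
With 3 capturing groups, `findall` returns a 3-tuple per match.

[('96', '665', 'ksj035'), ('eByj', '663533', 'vso284')]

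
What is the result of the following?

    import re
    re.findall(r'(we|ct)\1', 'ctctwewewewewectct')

['ct', 'we', 'we', 'ct']

The backreference `\1` re-matches whatever the first group consumed, character for character.
Scanning left to right: at [0:4] match 'ctct', group 1 = 'ct'; at [4:8] match 'wewe', group 1 = 'we'; at [8:12] match 'wewe', group 1 = 'we'; at [14:18] match 'ctct', group 1 = 'ct'.
`findall` collects group 1 from each match (4 total).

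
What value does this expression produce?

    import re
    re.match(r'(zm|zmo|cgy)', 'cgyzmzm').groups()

('cgy',)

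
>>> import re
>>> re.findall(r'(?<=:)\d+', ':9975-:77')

['9975', '77']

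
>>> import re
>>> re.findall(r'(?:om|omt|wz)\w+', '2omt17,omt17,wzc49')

['omt17', 'omt17', 'wzc49']

No capturing groups, so `findall` returns the 3 full match strings.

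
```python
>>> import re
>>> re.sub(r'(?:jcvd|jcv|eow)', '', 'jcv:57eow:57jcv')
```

Matches: at [0:3] → 'jcv'; at [6:9] → 'eow'; at [12:15] → 'jcv'.
Every occurrence is swapped for ''.

':57:57'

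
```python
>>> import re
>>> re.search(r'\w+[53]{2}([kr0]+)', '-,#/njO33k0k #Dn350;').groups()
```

('k0k',)

The match spans [4:12] → 'njO33k0k'.
Captured: group 1 = 'k0k'.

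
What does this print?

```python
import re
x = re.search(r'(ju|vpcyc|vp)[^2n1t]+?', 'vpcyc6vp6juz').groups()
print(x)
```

('vpcyc',)

The match spans [0:6] → 'vpcyc6'.
Captured: group 1 = 'vpcyc'.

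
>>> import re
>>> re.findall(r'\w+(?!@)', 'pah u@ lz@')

['pah', 'l']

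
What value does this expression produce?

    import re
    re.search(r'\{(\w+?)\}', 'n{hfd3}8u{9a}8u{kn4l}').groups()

('hfd3',)

The match spans [1:7] → '{hfd3}'.
Captured: group 1 = 'hfd3'.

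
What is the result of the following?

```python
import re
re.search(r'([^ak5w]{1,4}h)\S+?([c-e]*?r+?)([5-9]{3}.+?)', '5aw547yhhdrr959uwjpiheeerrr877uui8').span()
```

(4, 16)

Lazy quantifiers expand one character at a time until the remainder of the pattern can match.
The match spans [4:16] → '47yhhdrr959u'.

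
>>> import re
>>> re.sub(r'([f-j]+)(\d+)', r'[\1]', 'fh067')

This matches one or more of a character in [f-j] (captured); then one or more of a digit (captured).
Matches: at [0:5] → 'fh067'.
Each match is replaced using the text its own group 1 captured.

'[fh]'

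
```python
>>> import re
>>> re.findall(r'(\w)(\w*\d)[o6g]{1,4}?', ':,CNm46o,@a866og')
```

[('C', 'Nm46'), ('a', '866')]

Pattern: a word character (captured); then zero or more of a word character, then a digit (captured); then 1 to 4 of one of [o6g] (lazy).
Scanning left to right: at [2:8] match 'CNm46o', groups = ('C', 'Nm46'); at [10:15] match 'a866o', groups = ('a', '866').
`findall` packs the 2 group values into a tuple for every match.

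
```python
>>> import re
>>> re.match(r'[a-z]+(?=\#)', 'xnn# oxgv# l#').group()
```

'xnn'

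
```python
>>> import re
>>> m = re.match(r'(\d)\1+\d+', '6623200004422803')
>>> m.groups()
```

The match spans [0:16] → '6623200004422803'.
Captured: group 1 = '6'.

('6',)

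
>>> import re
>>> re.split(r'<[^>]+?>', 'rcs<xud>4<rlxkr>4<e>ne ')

The string is cut at each match, leaving 4 pieces.

['rcs', '4', '4', 'ne ']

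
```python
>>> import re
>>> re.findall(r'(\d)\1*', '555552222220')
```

['5', '2', '0']

`\1` has to match the exact text group 1 already captured.
Scanning left to right: at [0:5] match '55555', group 1 = '5'; at [5:11] match '222222', group 1 = '2'; at [11:12] match '0', group 1 = '0'.
Because there's exactly one group, `findall` drops the full match and keeps group 1 from each hit.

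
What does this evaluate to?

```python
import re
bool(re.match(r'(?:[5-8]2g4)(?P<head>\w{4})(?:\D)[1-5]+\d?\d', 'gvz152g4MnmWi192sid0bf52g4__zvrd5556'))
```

False

`match` is anchored at position 0; if the pattern doesn't fit there, it returns None.
Here the pattern fails at index 0, so the call returns None, and `bool(None)` is False.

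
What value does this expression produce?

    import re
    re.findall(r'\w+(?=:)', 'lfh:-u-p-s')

Lookahead/lookbehind check context without consuming it, so the matched span excludes the asserted characters.
Scanning left to right: at [0:3] → 'lfh'.
No capturing groups, so `findall` returns the 1 full match string.

['lfh']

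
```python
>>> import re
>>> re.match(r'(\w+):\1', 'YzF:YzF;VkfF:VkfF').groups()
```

('YzF',)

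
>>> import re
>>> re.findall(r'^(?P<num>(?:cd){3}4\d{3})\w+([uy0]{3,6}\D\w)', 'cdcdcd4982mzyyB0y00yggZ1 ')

[('cdcdcd4982', '00ygg')]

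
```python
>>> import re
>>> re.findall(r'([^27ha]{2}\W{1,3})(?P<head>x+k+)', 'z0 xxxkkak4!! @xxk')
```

Pattern: exactly 2 of any character except [27ha], then 1 to 3 of a non-word character (captured); then one or more of the literal 'x', then one or more of a literal 'k' (captured as 'head').
Scanning left to right: at [0:8] match 'z0 xxxkk', groups = ('z0 ', 'xxxkk'); at [10:18] match '4!! @xxk', groups = ('4!! @', 'xxk').
2 groups means each result is a tuple of 2 captured strings — 2 here.

[('z0 ', 'xxxkk'), ('4!! @', 'xxk')]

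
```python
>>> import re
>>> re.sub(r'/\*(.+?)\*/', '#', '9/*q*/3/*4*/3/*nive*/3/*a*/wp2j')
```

'9#3#3#3#wp2j'

The `?` after the quantifier makes it lazy — it takes as little as possible before letting the rest of the pattern try.
`sub` substitutes '#' at each match site.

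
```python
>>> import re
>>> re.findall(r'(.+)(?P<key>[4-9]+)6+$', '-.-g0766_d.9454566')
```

Pattern: one or more of any character (captured); then one or more of a character in [4-9] (captured as 'key'); then one or more of a literal '6'; then anchored at the end.
Walking the string: at [0:18] match '-.-g0766_d.9454566', groups = ('-.-g0766_d.94545', '6').
With 2 capturing groups, `findall` returns a 2-tuple per match.

[('-.-g0766_d.94545', '6')]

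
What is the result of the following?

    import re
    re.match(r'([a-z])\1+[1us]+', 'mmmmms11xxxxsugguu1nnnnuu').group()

'mmmmms11'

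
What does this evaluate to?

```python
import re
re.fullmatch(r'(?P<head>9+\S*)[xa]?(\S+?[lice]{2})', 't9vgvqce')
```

For `fullmatch`, every character of the input must be accounted for by the pattern.
Here the string isn't matched end-to-end, so the call returns None.

None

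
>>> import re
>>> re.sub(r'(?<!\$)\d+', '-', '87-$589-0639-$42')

The negative lookahead/lookbehind blocks any match where the forbidden context is present.
Matches: at [0:2] → '87'; at [5:7] → '89'; at [8:12] → '0639'; at [15:16] → '2'.
Each match is replaced by '-'.

'--$5----$4-'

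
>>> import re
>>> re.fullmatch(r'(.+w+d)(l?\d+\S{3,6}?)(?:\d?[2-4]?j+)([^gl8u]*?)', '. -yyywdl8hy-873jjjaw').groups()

('. -yyywd', 'l8hy-8', 'aw')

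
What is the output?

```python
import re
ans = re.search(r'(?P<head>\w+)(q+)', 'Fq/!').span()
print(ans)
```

This matches one or more of a word character (captured as 'head'); then one or more of a literal 'q' (captured).
`re.search` tries every starting position until one works.
The match spans [0:2] → 'Fq'.
Captured: group 1 = 'F', group 2 = 'q'.

(0, 2)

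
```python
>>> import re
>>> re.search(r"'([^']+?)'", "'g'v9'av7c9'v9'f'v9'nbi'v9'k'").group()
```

`re.search` tries every starting position until one works.
The match spans [0:3] → "'g'".
Captured: group 1 = 'g'.

"'g'"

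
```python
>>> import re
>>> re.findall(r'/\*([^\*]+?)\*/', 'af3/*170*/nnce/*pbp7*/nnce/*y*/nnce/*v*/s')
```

['170', 'pbp7', 'y', 'v']

Walking the string: at [3:10] match '/*170*/', group 1 = '170'; at [14:22] match '/*pbp7*/', group 1 = 'pbp7'; at [26:31] match '/*y*/', group 1 = 'y'; at [35:40] match '/*v*/', group 1 = 'v'.
`findall` collects group 1 from each match (4 total).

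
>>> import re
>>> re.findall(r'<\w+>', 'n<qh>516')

['<qh>']

Scanning left to right: at [1:5] → '<qh>'.
`findall` yields the raw match text (1 of them) because the pattern has no groups.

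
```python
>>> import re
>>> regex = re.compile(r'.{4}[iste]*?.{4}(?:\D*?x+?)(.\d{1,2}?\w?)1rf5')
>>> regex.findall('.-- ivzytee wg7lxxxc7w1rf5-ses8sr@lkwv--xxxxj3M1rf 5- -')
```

['c7w']

Because there's exactly one group, `findall` drops the full match and keeps group 1 from the one hit.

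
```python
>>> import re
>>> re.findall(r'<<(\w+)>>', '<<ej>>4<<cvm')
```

Matches: at [0:6] match '<<ej>>', group 1 = 'ej'.
With a single group, `findall` returns only what that group captured — 1 item.

['ej']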